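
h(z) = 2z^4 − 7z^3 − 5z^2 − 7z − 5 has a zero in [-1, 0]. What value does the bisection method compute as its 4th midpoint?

midpoint -0.5: h = -1.75 < 0 → [-1, -0.5]
midpoint -0.75: h = 1.023438 > 0 → [-0.75, -0.5]
midpoint -0.625: h = -0.563965 < 0 → [-0.75, -0.625]
midpoint -0.6875: h = 0.1707 > 0 → [-0.6875, -0.625]

-0.6875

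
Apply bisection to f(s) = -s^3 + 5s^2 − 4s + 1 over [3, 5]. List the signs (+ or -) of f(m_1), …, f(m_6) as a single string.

+---+-

midpoint 4: f = 1 > 0 → [4, 5]
midpoint 4.5: f = -6.875 < 0 → [4, 4.5]
midpoint 4.25: f = -2.453125 < 0 → [4, 4.25]
midpoint 4.125: f = -0.6113 < 0 → [4, 4.125]
midpoint 4.0625: f = 0.2224 > 0 → [4.0625, 4.125]
midpoint 4.09375: f = -0.1873 < 0 → [4.0625, 4.09375]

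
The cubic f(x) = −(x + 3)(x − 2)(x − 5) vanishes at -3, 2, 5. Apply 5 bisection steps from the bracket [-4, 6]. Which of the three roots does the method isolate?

midpoint 1: f = -16 < 0 → [-4, 1]
midpoint -1.5: f = -34.125 < 0 → [-4, -1.5]
midpoint -2.75: f = -9.203125 < 0 → [-4, -2.75]
midpoint -3.375: f = 16.8809 > 0 → [-3.375, -2.75]
midpoint -3.0625: f = 2.551 > 0 → [-3.0625, -2.75]

-3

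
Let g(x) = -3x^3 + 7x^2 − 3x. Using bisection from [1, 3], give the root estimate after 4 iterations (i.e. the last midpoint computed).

1.875

x = 2 gives g = -2, negative; keep [1, 2]
x = 1.5 gives g = 1.125, positive; keep [1.5, 2]
x = 1.75 gives g = 0.109375, positive; keep [1.75, 2]
x = 1.875 gives g = -0.791, negative; keep [1.75, 1.875]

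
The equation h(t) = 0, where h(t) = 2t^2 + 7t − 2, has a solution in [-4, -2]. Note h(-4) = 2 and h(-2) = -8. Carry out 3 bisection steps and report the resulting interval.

midpoint -3: h = -5 < 0 → [-4, -3]
midpoint -3.5: h = -2 < 0 → [-4, -3.5]
midpoint -3.75: h = -0.125 < 0 → [-4, -3.75]

[-4, -3.75]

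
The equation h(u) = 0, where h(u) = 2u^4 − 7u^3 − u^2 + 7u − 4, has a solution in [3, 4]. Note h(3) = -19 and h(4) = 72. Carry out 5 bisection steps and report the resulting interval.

[3.375, 3.40625]

u = 3.5 gives h = 8.25, positive; keep [3, 3.5]
u = 3.25 gives h = -8.976562, negative; keep [3.25, 3.5]
u = 3.375 gives h = -1.376465, negative; keep [3.375, 3.5]
u = 3.4375 gives h = 3.1687, positive; keep [3.375, 3.4375]
u = 3.40625 gives h = 0.831, positive; keep [3.375, 3.40625]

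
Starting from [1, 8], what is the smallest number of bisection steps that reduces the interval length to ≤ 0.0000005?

24

Width after n steps is 7/2^n. Need 2^n ≥ 7/0.0000005 = 14000000.
2^23 = 8388608 < 14000000 ≤ 2^24 = 16777216, so n = 24.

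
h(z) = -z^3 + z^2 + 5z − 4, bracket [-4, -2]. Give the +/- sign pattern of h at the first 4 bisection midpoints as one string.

z = -3 gives h = 17, positive; keep [-3, -2]
z = -2.5 gives h = 5.375, positive; keep [-2.5, -2]
z = -2.25 gives h = 1.203125, positive; keep [-2.25, -2]
z = -2.125 gives h = -0.5137, negative; keep [-2.25, -2.125]

+++-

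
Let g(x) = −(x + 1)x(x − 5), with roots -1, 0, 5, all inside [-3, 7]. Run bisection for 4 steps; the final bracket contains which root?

5

midpoint 2: g = 18 > 0 → [2, 7]
midpoint 4.5: g = 12.375 > 0 → [4.5, 7]
midpoint 5.75: g = -29.109375 < 0 → [4.5, 5.75]
midpoint 5.125: g = -3.9238 < 0 → [4.5, 5.125]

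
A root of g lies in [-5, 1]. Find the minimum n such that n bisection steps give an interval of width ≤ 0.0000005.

Width after n steps is 6/2^n. Need 2^n ≥ 6/0.0000005 = 12000000.
2^23 = 8388608 < 12000000 ≤ 2^24 = 16777216, so n = 24.

24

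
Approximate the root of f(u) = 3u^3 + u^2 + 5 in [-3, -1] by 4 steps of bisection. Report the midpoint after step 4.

-1.375

u = -2 gives f = -15, negative; keep [-2, -1]
u = -1.5 gives f = -2.875, negative; keep [-1.5, -1]
u = -1.25 gives f = 0.703125, positive; keep [-1.5, -1.25]
u = -1.375 gives f = -0.9082, negative; keep [-1.375, -1.25]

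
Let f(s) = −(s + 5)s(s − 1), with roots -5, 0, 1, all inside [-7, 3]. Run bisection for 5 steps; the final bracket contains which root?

-5

s = -2 gives f = -18, negative; keep [-7, -2]
s = -4.5 gives f = -12.375, negative; keep [-7, -4.5]
s = -5.75 gives f = 29.109375, positive; keep [-5.75, -4.5]
s = -5.125 gives f = 3.9238, positive; keep [-5.125, -4.5]
s = -4.8125 gives f = -5.2449, negative; keep [-5.125, -4.8125]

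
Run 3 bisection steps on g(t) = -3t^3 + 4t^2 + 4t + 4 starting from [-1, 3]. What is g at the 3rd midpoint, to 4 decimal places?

-7.8750

g(1) = 9 > 0, so the root lies in [1, 3]
g(2) = 4 > 0, so the root lies in [2, 3]
g(2.5) = -7.875 < 0, so the root lies in [2, 2.5]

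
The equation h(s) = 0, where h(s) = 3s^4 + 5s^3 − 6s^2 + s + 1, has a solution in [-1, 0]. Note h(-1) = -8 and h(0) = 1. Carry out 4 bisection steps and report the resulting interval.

[-0.3125, -0.25]

m = -0.5, h(m) = -1.4375 (−); new bracket [-0.5, 0]
m = -0.25, h(m) = 0.308594 (+); new bracket [-0.5, -0.25]
m = -0.375, h(m) = -0.423096 (−); new bracket [-0.375, -0.25]
m = -0.3125, h(m) = -0.0224 (−); new bracket [-0.3125, -0.25]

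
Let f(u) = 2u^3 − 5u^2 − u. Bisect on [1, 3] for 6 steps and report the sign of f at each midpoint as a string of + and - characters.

--+-+-

m = 2, f(m) = -6 (−); new bracket [2, 3]
m = 2.5, f(m) = -2.5 (−); new bracket [2.5, 3]
m = 2.75, f(m) = 1.03125 (+); new bracket [2.5, 2.75]
m = 2.625, f(m) = -0.9023 (−); new bracket [2.625, 2.75]
m = 2.6875, f(m) = 0.021 (+); new bracket [2.625, 2.6875]
m = 2.65625, f(m) = -0.4514 (−); new bracket [2.65625, 2.6875]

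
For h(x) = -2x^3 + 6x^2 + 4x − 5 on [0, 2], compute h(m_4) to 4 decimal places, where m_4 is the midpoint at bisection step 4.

-0.6445

h(1) = 3 > 0, so the root lies in [0, 1]
h(0.5) = -1.75 < 0, so the root lies in [0.5, 1]
h(0.75) = 0.53125 > 0, so the root lies in [0.5, 0.75]
h(0.625) = -0.6445 < 0, so the root lies in [0.625, 0.75]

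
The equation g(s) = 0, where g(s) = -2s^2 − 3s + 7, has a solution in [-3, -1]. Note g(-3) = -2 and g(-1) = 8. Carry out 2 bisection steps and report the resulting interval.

[-3, -2.5]

g(-2) = 5 > 0, so the root lies in [-3, -2]
g(-2.5) = 2 > 0, so the root lies in [-3, -2.5]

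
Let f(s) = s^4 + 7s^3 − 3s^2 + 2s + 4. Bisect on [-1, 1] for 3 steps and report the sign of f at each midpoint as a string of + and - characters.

f(0) = 4 > 0, so the root lies in [-1, 0]
f(-0.5) = 1.4375 > 0, so the root lies in [-1, -0.5]
f(-0.75) = -1.824219 < 0, so the root lies in [-0.75, -0.5]

++-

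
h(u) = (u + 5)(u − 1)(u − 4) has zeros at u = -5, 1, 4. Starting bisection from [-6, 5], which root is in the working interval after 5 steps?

u = -0.5 gives h = 30.375, positive; keep [-6, -0.5]
u = -3.25 gives h = 53.921875, positive; keep [-6, -3.25]
u = -4.625 gives h = 18.193359, positive; keep [-6, -4.625]
u = -5.3125 gives h = -18.3704, negative; keep [-5.3125, -4.625]
u = -4.96875 gives h = 1.6729, positive; keep [-5.3125, -4.96875]

-5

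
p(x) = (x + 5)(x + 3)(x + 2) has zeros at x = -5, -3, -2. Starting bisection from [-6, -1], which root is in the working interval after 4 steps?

x = -3.5 gives p = 1.125, positive; keep [-6, -3.5]
x = -4.75 gives p = 1.203125, positive; keep [-6, -4.75]
x = -5.375 gives p = -3.005859, negative; keep [-5.375, -4.75]
x = -5.0625 gives p = -0.3948, negative; keep [-5.0625, -4.75]

-5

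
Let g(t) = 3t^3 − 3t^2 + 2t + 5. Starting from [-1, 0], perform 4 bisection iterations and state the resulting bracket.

[-0.8125, -0.75]

g(-0.5) = 2.875 > 0, so the root lies in [-1, -0.5]
g(-0.75) = 0.546875 > 0, so the root lies in [-1, -0.75]
g(-0.875) = -1.056641 < 0, so the root lies in [-0.875, -0.75]
g(-0.8125) = -0.2146 < 0, so the root lies in [-0.8125, -0.75]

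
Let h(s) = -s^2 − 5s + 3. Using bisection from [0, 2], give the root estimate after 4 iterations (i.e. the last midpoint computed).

0.625

midpoint 1: h = -3 < 0 → [0, 1]
midpoint 0.5: h = 0.25 > 0 → [0.5, 1]
midpoint 0.75: h = -1.3125 < 0 → [0.5, 0.75]
midpoint 0.625: h = -0.5156 < 0 → [0.5, 0.625]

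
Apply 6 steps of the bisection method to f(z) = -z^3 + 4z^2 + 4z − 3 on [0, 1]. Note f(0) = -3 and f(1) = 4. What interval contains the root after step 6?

[0.515625, 0.53125]

z = 0.5 gives f = -0.125, negative; keep [0.5, 1]
z = 0.75 gives f = 1.828125, positive; keep [0.5, 0.75]
z = 0.625 gives f = 0.818359, positive; keep [0.5, 0.625]
z = 0.5625 gives f = 0.3376, positive; keep [0.5, 0.5625]
z = 0.53125 gives f = 0.104, positive; keep [0.5, 0.53125]
z = 0.515625 gives f = -0.0111, negative; keep [0.515625, 0.53125]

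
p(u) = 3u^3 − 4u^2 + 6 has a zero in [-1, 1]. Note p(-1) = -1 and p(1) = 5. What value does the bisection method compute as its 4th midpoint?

-0.875

midpoint 0: p = 6 > 0 → [-1, 0]
midpoint -0.5: p = 4.625 > 0 → [-1, -0.5]
midpoint -0.75: p = 2.484375 > 0 → [-1, -0.75]
midpoint -0.875: p = 0.9277 > 0 → [-1, -0.875]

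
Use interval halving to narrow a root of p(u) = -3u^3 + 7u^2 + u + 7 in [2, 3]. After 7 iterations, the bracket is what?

[2.7578125, 2.765625]

p(2.5) = 6.375 > 0, so the root lies in [2.5, 3]
p(2.75) = 0.296875 > 0, so the root lies in [2.75, 3]
p(2.875) = -3.556641 < 0, so the root lies in [2.75, 2.875]
p(2.8125) = -1.5583 < 0, so the root lies in [2.75, 2.8125]
p(2.78125) = -0.6131 < 0, so the root lies in [2.75, 2.78125]
p(2.765625) = -0.1538 < 0, so the root lies in [2.75, 2.765625]
p(2.7578125) = 0.0726 > 0, so the root lies in [2.7578125, 2.765625]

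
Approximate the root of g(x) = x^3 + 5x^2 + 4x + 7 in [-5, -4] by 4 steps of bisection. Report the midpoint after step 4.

g(-4.5) = -0.875 < 0, so the root lies in [-4.5, -4]
g(-4.25) = 3.546875 > 0, so the root lies in [-4.5, -4.25]
g(-4.375) = 1.462891 > 0, so the root lies in [-4.5, -4.375]
g(-4.4375) = 0.3264 > 0, so the root lies in [-4.5, -4.4375]

-4.4375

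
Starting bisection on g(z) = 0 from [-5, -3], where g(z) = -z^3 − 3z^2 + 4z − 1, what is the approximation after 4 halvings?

g(-4) = -1 < 0, so the root lies in [-5, -4]
g(-4.5) = 11.375 > 0, so the root lies in [-4.5, -4]
g(-4.25) = 4.578125 > 0, so the root lies in [-4.25, -4]
g(-4.125) = 1.6426 > 0, so the root lies in [-4.125, -4]

-4.125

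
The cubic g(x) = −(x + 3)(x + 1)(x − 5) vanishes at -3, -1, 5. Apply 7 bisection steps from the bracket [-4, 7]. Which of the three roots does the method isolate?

x = 1.5 gives g = 39.375, positive; keep [1.5, 7]
x = 4.25 gives g = 28.546875, positive; keep [4.25, 7]
x = 5.625 gives g = -35.712891, negative; keep [4.25, 5.625]
x = 4.9375 gives g = 2.9456, positive; keep [4.9375, 5.625]
x = 5.28125 gives g = -14.6297, negative; keep [4.9375, 5.28125]
x = 5.109375 gives g = -5.4188, negative; keep [4.9375, 5.109375]
x = 5.0234375 gives g = -1.1327, negative; keep [4.9375, 5.0234375]

5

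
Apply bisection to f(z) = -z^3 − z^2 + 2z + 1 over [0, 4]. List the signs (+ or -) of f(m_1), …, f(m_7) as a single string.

midpoint 2: f = -7 < 0 → [0, 2]
midpoint 1: f = 1 > 0 → [1, 2]
midpoint 1.5: f = -1.625 < 0 → [1, 1.5]
midpoint 1.25: f = -0.0156 < 0 → [1, 1.25]
midpoint 1.125: f = 0.5605 > 0 → [1.125, 1.25]
midpoint 1.1875: f = 0.2903 > 0 → [1.1875, 1.25]
midpoint 1.21875: f = 0.1419 > 0 → [1.21875, 1.25]

-+--+++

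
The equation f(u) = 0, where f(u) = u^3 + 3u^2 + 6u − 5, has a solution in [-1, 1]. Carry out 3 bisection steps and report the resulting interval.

m = 0, f(m) = -5 (−); new bracket [0, 1]
m = 0.5, f(m) = -1.125 (−); new bracket [0.5, 1]
m = 0.75, f(m) = 1.609375 (+); new bracket [0.5, 0.75]

[0.5, 0.75]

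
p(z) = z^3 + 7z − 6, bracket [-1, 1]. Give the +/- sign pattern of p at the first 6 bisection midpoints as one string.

midpoint 0: p = -6 < 0 → [0, 1]
midpoint 0.5: p = -2.375 < 0 → [0.5, 1]
midpoint 0.75: p = -0.328125 < 0 → [0.75, 1]
midpoint 0.875: p = 0.7949 > 0 → [0.75, 0.875]
midpoint 0.8125: p = 0.2239 > 0 → [0.75, 0.8125]
midpoint 0.78125: p = -0.0544 < 0 → [0.78125, 0.8125]

---++-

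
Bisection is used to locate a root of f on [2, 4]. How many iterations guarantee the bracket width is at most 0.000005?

Width after n steps is 2/2^n. Need 2^n ≥ 2/0.000005 = 400000.
2^18 = 262144 < 400000 ≤ 2^19 = 524288, so n = 19.

19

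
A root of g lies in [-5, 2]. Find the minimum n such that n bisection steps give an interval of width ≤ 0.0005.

14

Width after n steps is 7/2^n. Need 2^n ≥ 7/0.0005 = 14000.
2^13 = 8192 < 14000 ≤ 2^14 = 16384, so n = 14.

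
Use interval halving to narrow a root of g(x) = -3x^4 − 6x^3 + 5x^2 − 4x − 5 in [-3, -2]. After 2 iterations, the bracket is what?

g(-2.5) = 12.8125 > 0, so the root lies in [-3, -2.5]
g(-2.75) = -2.980469 < 0, so the root lies in [-2.75, -2.5]

[-2.75, -2.5]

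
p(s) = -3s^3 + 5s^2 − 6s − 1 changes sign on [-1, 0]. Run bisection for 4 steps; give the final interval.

[-0.1875, -0.125]

p(-0.5) = 3.625 > 0, so the root lies in [-0.5, 0]
p(-0.25) = 0.859375 > 0, so the root lies in [-0.25, 0]
p(-0.125) = -0.166016 < 0, so the root lies in [-0.25, -0.125]
p(-0.1875) = 0.3206 > 0, so the root lies in [-0.1875, -0.125]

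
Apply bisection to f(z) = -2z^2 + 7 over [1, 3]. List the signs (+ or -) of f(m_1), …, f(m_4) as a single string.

-++-

m = 2, f(m) = -1 (−); new bracket [1, 2]
m = 1.5, f(m) = 2.5 (+); new bracket [1.5, 2]
m = 1.75, f(m) = 0.875 (+); new bracket [1.75, 2]
m = 1.875, f(m) = -0.0312 (−); new bracket [1.75, 1.875]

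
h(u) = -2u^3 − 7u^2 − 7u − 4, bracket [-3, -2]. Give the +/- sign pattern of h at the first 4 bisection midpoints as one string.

m = -2.5, h(m) = 1 (+); new bracket [-2.5, -2]
m = -2.25, h(m) = -0.90625 (−); new bracket [-2.5, -2.25]
m = -2.375, h(m) = -0.066406 (−); new bracket [-2.5, -2.375]
m = -2.4375, h(m) = 0.437 (+); new bracket [-2.4375, -2.375]

+--+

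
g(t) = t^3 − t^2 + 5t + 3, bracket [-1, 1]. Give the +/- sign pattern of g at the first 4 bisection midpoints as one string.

g(0) = 3 > 0, so the root lies in [-1, 0]
g(-0.5) = 0.125 > 0, so the root lies in [-1, -0.5]
g(-0.75) = -1.734375 < 0, so the root lies in [-0.75, -0.5]
g(-0.625) = -0.7598 < 0, so the root lies in [-0.625, -0.5]

++--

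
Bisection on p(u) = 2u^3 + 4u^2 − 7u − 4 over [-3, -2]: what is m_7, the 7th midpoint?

midpoint -2.5: p = 7.25 > 0 → [-3, -2.5]
midpoint -2.75: p = 3.90625 > 0 → [-3, -2.75]
midpoint -2.875: p = 1.660156 > 0 → [-3, -2.875]
midpoint -2.9375: p = 0.3833 > 0 → [-3, -2.9375]
midpoint -2.96875: p = -0.2949 < 0 → [-2.96875, -2.9375]
midpoint -2.953125: p = 0.0476 > 0 → [-2.96875, -2.953125]
midpoint -2.9609375: p = -0.1228 < 0 → [-2.9609375, -2.953125]

-2.9609375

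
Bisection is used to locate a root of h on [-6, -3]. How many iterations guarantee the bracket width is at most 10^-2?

9

Width after n steps is 3/2^n. Need 2^n ≥ 3/10^-2 = 300.
2^8 = 256 < 300 ≤ 2^9 = 512, so n = 9.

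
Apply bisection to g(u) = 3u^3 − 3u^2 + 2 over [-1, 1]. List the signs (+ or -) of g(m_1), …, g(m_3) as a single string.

m = 0, g(m) = 2 (+); new bracket [-1, 0]
m = -0.5, g(m) = 0.875 (+); new bracket [-1, -0.5]
m = -0.75, g(m) = -0.953125 (−); new bracket [-0.75, -0.5]

++-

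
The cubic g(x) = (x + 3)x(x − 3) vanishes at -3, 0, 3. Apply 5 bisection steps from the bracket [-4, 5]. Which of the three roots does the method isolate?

midpoint 0.5: g = -4.375 < 0 → [0.5, 5]
midpoint 2.75: g = -3.953125 < 0 → [2.75, 5]
midpoint 3.875: g = 23.310547 > 0 → [2.75, 3.875]
midpoint 3.3125: g = 6.5344 > 0 → [2.75, 3.3125]
midpoint 3.03125: g = 0.5713 > 0 → [2.75, 3.03125]

3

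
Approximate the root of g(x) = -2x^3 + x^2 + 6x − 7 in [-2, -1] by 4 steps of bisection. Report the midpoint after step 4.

m = -1.5, g(m) = -7 (−); new bracket [-2, -1.5]
m = -1.75, g(m) = -3.71875 (−); new bracket [-2, -1.75]
m = -1.875, g(m) = -1.550781 (−); new bracket [-2, -1.875]
m = -1.9375, g(m) = -0.3247 (−); new bracket [-2, -1.9375]

-1.9375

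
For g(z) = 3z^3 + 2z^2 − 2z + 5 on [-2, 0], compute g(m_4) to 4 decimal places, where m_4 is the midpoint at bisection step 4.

m = -1, g(m) = 6 (+); new bracket [-2, -1]
m = -1.5, g(m) = 2.375 (+); new bracket [-2, -1.5]
m = -1.75, g(m) = -1.453125 (−); new bracket [-1.75, -1.5]
m = -1.625, g(m) = 0.6582 (+); new bracket [-1.75, -1.625]

0.6582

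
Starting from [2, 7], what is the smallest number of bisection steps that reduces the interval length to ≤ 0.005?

10

Width after n steps is 5/2^n. Need 2^n ≥ 5/0.005 = 1000.
2^9 = 512 < 1000 ≤ 2^10 = 1024, so n = 10.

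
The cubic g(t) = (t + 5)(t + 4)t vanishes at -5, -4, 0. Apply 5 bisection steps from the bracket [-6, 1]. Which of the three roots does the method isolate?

m = -2.5, g(m) = -9.375 (−); new bracket [-2.5, 1]
m = -0.75, g(m) = -10.359375 (−); new bracket [-0.75, 1]
m = 0.125, g(m) = 2.642578 (+); new bracket [-0.75, 0.125]
m = -0.3125, g(m) = -5.4016 (−); new bracket [-0.3125, 0.125]
m = -0.09375, g(m) = -1.7967 (−); new bracket [-0.09375, 0.125]

0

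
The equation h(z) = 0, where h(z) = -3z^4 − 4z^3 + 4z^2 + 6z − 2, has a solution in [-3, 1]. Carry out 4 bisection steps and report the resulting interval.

midpoint -1: h = -3 < 0 → [-1, 1]
midpoint 0: h = -2 < 0 → [0, 1]
midpoint 0.5: h = 1.3125 > 0 → [0, 0.5]
midpoint 0.25: h = -0.3242 < 0 → [0.25, 0.5]

[0.25, 0.5]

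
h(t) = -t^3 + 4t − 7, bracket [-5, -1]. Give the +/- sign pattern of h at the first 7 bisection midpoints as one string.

+--++-+

midpoint -3: h = 8 > 0 → [-3, -1]
midpoint -2: h = -7 < 0 → [-3, -2]
midpoint -2.5: h = -1.375 < 0 → [-3, -2.5]
midpoint -2.75: h = 2.7969 > 0 → [-2.75, -2.5]
midpoint -2.625: h = 0.5879 > 0 → [-2.625, -2.5]
midpoint -2.5625: h = -0.4236 < 0 → [-2.625, -2.5625]
midpoint -2.59375: h = 0.0746 > 0 → [-2.59375, -2.5625]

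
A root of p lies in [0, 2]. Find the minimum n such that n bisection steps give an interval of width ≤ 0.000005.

19

Width after n steps is 2/2^n. Need 2^n ≥ 2/0.000005 = 400000.
2^18 = 262144 < 400000 ≤ 2^19 = 524288, so n = 19.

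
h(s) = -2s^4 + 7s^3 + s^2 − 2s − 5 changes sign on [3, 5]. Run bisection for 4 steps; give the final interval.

m = 4, h(m) = -61 (−); new bracket [3, 4]
m = 3.5, h(m) = 0.25 (+); new bracket [3.5, 4]
m = 3.75, h(m) = -24.804688 (−); new bracket [3.5, 3.75]
m = 3.625, h(m) = -11.0181 (−); new bracket [3.5, 3.625]

[3.5, 3.625]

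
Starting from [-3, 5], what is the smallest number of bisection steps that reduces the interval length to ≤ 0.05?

8

Width after n steps is 8/2^n. Need 2^n ≥ 8/0.05 = 160.
2^7 = 128 < 160 ≤ 2^8 = 256, so n = 8.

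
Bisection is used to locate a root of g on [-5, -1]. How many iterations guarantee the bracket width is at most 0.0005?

13

Width after n steps is 4/2^n. Need 2^n ≥ 4/0.0005 = 8000.
2^12 = 4096 < 8000 ≤ 2^13 = 8192, so n = 13.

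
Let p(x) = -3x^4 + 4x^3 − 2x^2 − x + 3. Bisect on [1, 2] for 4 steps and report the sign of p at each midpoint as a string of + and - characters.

--+-

p(1.5) = -4.6875 < 0, so the root lies in [1, 1.5]
p(1.25) = -0.886719 < 0, so the root lies in [1, 1.25]
p(1.125) = 0.233643 > 0, so the root lies in [1.125, 1.25]
p(1.1875) = -0.2752 < 0, so the root lies in [1.125, 1.1875]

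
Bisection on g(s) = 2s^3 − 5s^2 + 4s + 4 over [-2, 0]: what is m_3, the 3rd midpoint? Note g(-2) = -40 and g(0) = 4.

-0.75

midpoint -1: g = -7 < 0 → [-1, 0]
midpoint -0.5: g = 0.5 > 0 → [-1, -0.5]
midpoint -0.75: g = -2.65625 < 0 → [-0.75, -0.5]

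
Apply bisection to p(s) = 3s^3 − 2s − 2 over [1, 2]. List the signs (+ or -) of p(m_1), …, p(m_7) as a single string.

+++----

p(1.5) = 5.125 > 0, so the root lies in [1, 1.5]
p(1.25) = 1.359375 > 0, so the root lies in [1, 1.25]
p(1.125) = 0.021484 > 0, so the root lies in [1, 1.125]
p(1.0625) = -0.5266 < 0, so the root lies in [1.0625, 1.125]
p(1.09375) = -0.2622 < 0, so the root lies in [1.09375, 1.125]
p(1.109375) = -0.1228 < 0, so the root lies in [1.109375, 1.125]
p(1.1171875) = -0.0513 < 0, so the root lies in [1.1171875, 1.125]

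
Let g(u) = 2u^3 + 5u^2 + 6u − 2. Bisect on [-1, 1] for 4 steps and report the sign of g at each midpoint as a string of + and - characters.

-+-+

m = 0, g(m) = -2 (−); new bracket [0, 1]
m = 0.5, g(m) = 2.5 (+); new bracket [0, 0.5]
m = 0.25, g(m) = -0.15625 (−); new bracket [0.25, 0.5]
m = 0.375, g(m) = 1.0586 (+); new bracket [0.25, 0.375]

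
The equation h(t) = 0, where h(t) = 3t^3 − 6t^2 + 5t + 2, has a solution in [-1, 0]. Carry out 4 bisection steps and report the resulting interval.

m = -0.5, h(m) = -2.375 (−); new bracket [-0.5, 0]
m = -0.25, h(m) = 0.328125 (+); new bracket [-0.5, -0.25]
m = -0.375, h(m) = -0.876953 (−); new bracket [-0.375, -0.25]
m = -0.3125, h(m) = -0.24 (−); new bracket [-0.3125, -0.25]

[-0.3125, -0.25]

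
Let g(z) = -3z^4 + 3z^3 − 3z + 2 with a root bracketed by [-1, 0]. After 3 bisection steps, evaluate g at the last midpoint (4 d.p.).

0.8567

m = -0.5, g(m) = 2.9375 (+); new bracket [-1, -0.5]
m = -0.75, g(m) = 2.035156 (+); new bracket [-1, -0.75]
m = -0.875, g(m) = 0.856689 (+); new bracket [-1, -0.875]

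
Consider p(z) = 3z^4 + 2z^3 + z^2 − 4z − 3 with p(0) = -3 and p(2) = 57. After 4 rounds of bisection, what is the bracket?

[1, 1.125]

midpoint 1: p = -1 < 0 → [1, 2]
midpoint 1.5: p = 15.1875 > 0 → [1, 1.5]
midpoint 1.25: p = 4.792969 > 0 → [1, 1.25]
midpoint 1.125: p = 1.4187 > 0 → [1, 1.125]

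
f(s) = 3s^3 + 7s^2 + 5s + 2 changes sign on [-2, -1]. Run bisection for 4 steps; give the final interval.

f(-1.5) = 0.125 > 0, so the root lies in [-2, -1.5]
f(-1.75) = -1.390625 < 0, so the root lies in [-1.75, -1.5]
f(-1.625) = -0.513672 < 0, so the root lies in [-1.625, -1.5]
f(-1.5625) = -0.1667 < 0, so the root lies in [-1.5625, -1.5]

[-1.5625, -1.5]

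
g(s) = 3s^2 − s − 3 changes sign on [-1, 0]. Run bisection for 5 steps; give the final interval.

[-0.875, -0.84375]

midpoint -0.5: g = -1.75 < 0 → [-1, -0.5]
midpoint -0.75: g = -0.5625 < 0 → [-1, -0.75]
midpoint -0.875: g = 0.171875 > 0 → [-0.875, -0.75]
midpoint -0.8125: g = -0.207 < 0 → [-0.875, -0.8125]
midpoint -0.84375: g = -0.0205 < 0 → [-0.875, -0.84375]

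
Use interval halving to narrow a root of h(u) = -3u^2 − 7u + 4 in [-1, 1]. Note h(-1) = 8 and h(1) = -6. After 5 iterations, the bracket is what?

[0.4375, 0.5]

h(0) = 4 > 0, so the root lies in [0, 1]
h(0.5) = -0.25 < 0, so the root lies in [0, 0.5]
h(0.25) = 2.0625 > 0, so the root lies in [0.25, 0.5]
h(0.375) = 0.9531 > 0, so the root lies in [0.375, 0.5]
h(0.4375) = 0.3633 > 0, so the root lies in [0.4375, 0.5]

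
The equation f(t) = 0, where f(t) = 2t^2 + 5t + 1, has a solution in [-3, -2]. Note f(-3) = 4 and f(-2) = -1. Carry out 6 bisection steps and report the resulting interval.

f(-2.5) = 1 > 0, so the root lies in [-2.5, -2]
f(-2.25) = -0.125 < 0, so the root lies in [-2.5, -2.25]
f(-2.375) = 0.40625 > 0, so the root lies in [-2.375, -2.25]
f(-2.3125) = 0.1328 > 0, so the root lies in [-2.3125, -2.25]
f(-2.28125) = 0.002 > 0, so the root lies in [-2.28125, -2.25]
f(-2.265625) = -0.062 < 0, so the root lies in [-2.28125, -2.265625]

[-2.28125, -2.265625]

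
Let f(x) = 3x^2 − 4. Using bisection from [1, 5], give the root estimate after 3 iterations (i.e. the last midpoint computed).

x = 3 gives f = 23, positive; keep [1, 3]
x = 2 gives f = 8, positive; keep [1, 2]
x = 1.5 gives f = 2.75, positive; keep [1, 1.5]

1.5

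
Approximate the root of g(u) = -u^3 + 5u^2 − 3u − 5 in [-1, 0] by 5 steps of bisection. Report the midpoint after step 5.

u = -0.5 gives g = -2.125, negative; keep [-1, -0.5]
u = -0.75 gives g = 0.484375, positive; keep [-0.75, -0.5]
u = -0.625 gives g = -0.927734, negative; keep [-0.75, -0.625]
u = -0.6875 gives g = -0.2493, negative; keep [-0.75, -0.6875]
u = -0.71875 gives g = 0.1106, positive; keep [-0.71875, -0.6875]

-0.71875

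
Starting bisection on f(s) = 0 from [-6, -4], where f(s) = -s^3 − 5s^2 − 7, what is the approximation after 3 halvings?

-5.25

s = -5 gives f = -7, negative; keep [-6, -5]
s = -5.5 gives f = 8.125, positive; keep [-5.5, -5]
s = -5.25 gives f = -0.109375, negative; keep [-5.5, -5.25]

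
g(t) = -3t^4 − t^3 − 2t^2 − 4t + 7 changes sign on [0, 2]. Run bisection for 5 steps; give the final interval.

midpoint 1: g = -3 < 0 → [0, 1]
midpoint 0.5: g = 4.1875 > 0 → [0.5, 1]
midpoint 0.75: g = 1.503906 > 0 → [0.75, 1]
midpoint 0.875: g = -0.4597 < 0 → [0.75, 0.875]
midpoint 0.8125: g = 0.5859 > 0 → [0.8125, 0.875]

[0.8125, 0.875]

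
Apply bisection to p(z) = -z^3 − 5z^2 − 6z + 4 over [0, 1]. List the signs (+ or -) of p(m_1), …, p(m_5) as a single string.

-+++-

p(0.5) = -0.375 < 0, so the root lies in [0, 0.5]
p(0.25) = 2.171875 > 0, so the root lies in [0.25, 0.5]
p(0.375) = 0.994141 > 0, so the root lies in [0.375, 0.5]
p(0.4375) = 0.3342 > 0, so the root lies in [0.4375, 0.5]
p(0.46875) = -0.0141 < 0, so the root lies in [0.4375, 0.46875]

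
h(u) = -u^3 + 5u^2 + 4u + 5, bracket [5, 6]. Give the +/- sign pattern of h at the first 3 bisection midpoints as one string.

u = 5.5 gives h = 11.875, positive; keep [5.5, 6]
u = 5.75 gives h = 3.203125, positive; keep [5.75, 6]
u = 5.875 gives h = -1.701172, negative; keep [5.75, 5.875]

++-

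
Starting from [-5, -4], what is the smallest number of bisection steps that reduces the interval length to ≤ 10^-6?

Width after n steps is 1/2^n. Need 2^n ≥ 1/10^-6 = 1000000.
2^19 = 524288 < 1000000 ≤ 2^20 = 1048576, so n = 20.

20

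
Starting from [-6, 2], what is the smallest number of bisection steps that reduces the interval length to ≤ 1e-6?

23

Width after n steps is 8/2^n. Need 2^n ≥ 8/1e-6 = 8000000.
2^22 = 4194304 < 8000000 ≤ 2^23 = 8388608, so n = 23.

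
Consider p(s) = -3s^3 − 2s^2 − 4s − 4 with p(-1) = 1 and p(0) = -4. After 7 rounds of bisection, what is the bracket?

[-0.8828125, -0.875]

s = -0.5 gives p = -2.125, negative; keep [-1, -0.5]
s = -0.75 gives p = -0.859375, negative; keep [-1, -0.75]
s = -0.875 gives p = -0.021484, negative; keep [-1, -0.875]
s = -0.9375 gives p = 0.4641, positive; keep [-0.9375, -0.875]
s = -0.90625 gives p = 0.2153, positive; keep [-0.90625, -0.875]
s = -0.890625 gives p = 0.0954, positive; keep [-0.890625, -0.875]
s = -0.8828125 gives p = 0.0366, positive; keep [-0.8828125, -0.875]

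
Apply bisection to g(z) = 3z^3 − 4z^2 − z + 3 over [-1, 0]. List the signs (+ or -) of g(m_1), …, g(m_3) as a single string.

++-

g(-0.5) = 2.125 > 0, so the root lies in [-1, -0.5]
g(-0.75) = 0.234375 > 0, so the root lies in [-1, -0.75]
g(-0.875) = -1.197266 < 0, so the root lies in [-0.875, -0.75]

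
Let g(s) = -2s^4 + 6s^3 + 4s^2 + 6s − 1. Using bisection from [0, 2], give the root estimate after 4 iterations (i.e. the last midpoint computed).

g(1) = 13 > 0, so the root lies in [0, 1]
g(0.5) = 3.625 > 0, so the root lies in [0, 0.5]
g(0.25) = 0.835938 > 0, so the root lies in [0, 0.25]
g(0.125) = -0.1763 < 0, so the root lies in [0.125, 0.25]

0.125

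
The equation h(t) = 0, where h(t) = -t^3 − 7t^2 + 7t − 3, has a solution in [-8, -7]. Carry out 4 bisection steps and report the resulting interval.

[-7.9375, -7.875]

midpoint -7.5: h = -27.375 < 0 → [-8, -7.5]
midpoint -7.75: h = -12.203125 < 0 → [-8, -7.75]
midpoint -7.875: h = -3.861328 < 0 → [-8, -7.875]
midpoint -7.9375: h = 0.5037 > 0 → [-7.9375, -7.875]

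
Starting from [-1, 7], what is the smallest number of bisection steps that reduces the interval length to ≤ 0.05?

8

Width after n steps is 8/2^n. Need 2^n ≥ 8/0.05 = 160.
2^7 = 128 < 160 ≤ 2^8 = 256, so n = 8.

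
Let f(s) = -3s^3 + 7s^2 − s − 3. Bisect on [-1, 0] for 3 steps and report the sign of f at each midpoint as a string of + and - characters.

midpoint -0.5: f = -0.375 < 0 → [-1, -0.5]
midpoint -0.75: f = 2.953125 > 0 → [-0.75, -0.5]
midpoint -0.625: f = 1.091797 > 0 → [-0.625, -0.5]

-++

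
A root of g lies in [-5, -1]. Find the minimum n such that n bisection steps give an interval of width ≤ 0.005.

10

Width after n steps is 4/2^n. Need 2^n ≥ 4/0.005 = 800.
2^9 = 512 < 800 ≤ 2^10 = 1024, so n = 10.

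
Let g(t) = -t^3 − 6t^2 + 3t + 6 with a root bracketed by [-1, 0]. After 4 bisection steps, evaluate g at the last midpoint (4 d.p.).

midpoint -0.5: g = 3.125 > 0 → [-1, -0.5]
midpoint -0.75: g = 0.796875 > 0 → [-1, -0.75]
midpoint -0.875: g = -0.548828 < 0 → [-0.875, -0.75]
midpoint -0.8125: g = 0.1379 > 0 → [-0.875, -0.8125]

0.1379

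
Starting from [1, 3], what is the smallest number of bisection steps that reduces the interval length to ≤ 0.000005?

19

Width after n steps is 2/2^n. Need 2^n ≥ 2/0.000005 = 400000.
2^18 = 262144 < 400000 ≤ 2^19 = 524288, so n = 19.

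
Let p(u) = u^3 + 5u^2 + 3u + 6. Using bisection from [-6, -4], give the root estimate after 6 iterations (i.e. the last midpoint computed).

-4.65625

p(-5) = -9 < 0, so the root lies in [-5, -4]
p(-4.5) = 2.625 > 0, so the root lies in [-5, -4.5]
p(-4.75) = -2.609375 < 0, so the root lies in [-4.75, -4.5]
p(-4.625) = 0.1465 > 0, so the root lies in [-4.75, -4.625]
p(-4.6875) = -1.196 < 0, so the root lies in [-4.6875, -4.625]
p(-4.65625) = -0.516 < 0, so the root lies in [-4.65625, -4.625]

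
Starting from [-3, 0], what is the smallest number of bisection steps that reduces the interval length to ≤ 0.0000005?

23

Width after n steps is 3/2^n. Need 2^n ≥ 3/0.0000005 = 6000000.
2^22 = 4194304 < 6000000 ≤ 2^23 = 8388608, so n = 23.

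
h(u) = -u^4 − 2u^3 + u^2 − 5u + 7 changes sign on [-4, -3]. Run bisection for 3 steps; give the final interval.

h(-3.5) = -27.5625 < 0, so the root lies in [-3.5, -3]
h(-3.25) = -9.097656 < 0, so the root lies in [-3.25, -3]
h(-3.125) = -1.94165 < 0, so the root lies in [-3.125, -3]

[-3.125, -3]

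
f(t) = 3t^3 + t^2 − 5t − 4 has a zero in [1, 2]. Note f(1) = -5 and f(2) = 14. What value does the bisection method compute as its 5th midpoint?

1.46875

t = 1.5 gives f = 0.875, positive; keep [1, 1.5]
t = 1.25 gives f = -2.828125, negative; keep [1.25, 1.5]
t = 1.375 gives f = -1.185547, negative; keep [1.375, 1.5]
t = 1.4375 gives f = -0.2097, negative; keep [1.4375, 1.5]
t = 1.46875 gives f = 0.3188, positive; keep [1.4375, 1.46875]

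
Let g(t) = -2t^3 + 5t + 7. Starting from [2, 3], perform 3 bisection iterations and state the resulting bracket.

midpoint 2.5: g = -11.75 < 0 → [2, 2.5]
midpoint 2.25: g = -4.53125 < 0 → [2, 2.25]
midpoint 2.125: g = -1.566406 < 0 → [2, 2.125]

[2, 2.125]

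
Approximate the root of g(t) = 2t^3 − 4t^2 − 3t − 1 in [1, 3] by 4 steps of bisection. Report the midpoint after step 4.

midpoint 2: g = -7 < 0 → [2, 3]
midpoint 2.5: g = -2.25 < 0 → [2.5, 3]
midpoint 2.75: g = 2.09375 > 0 → [2.5, 2.75]
midpoint 2.625: g = -0.2617 < 0 → [2.625, 2.75]

2.625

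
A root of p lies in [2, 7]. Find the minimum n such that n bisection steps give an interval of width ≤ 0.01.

Width after n steps is 5/2^n. Need 2^n ≥ 5/0.01 = 500.
2^8 = 256 < 500 ≤ 2^9 = 512, so n = 9.

9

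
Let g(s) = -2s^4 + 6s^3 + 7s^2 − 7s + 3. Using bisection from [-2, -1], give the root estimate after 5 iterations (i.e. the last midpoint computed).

m = -1.5, g(m) = -1.125 (−); new bracket [-1.5, -1]
m = -1.25, g(m) = 6.085938 (+); new bracket [-1.5, -1.25]
m = -1.375, g(m) = 3.112793 (+); new bracket [-1.5, -1.375]
m = -1.4375, g(m) = 1.1645 (+); new bracket [-1.5, -1.4375]
m = -1.46875, g(m) = 0.064 (+); new bracket [-1.5, -1.46875]

-1.46875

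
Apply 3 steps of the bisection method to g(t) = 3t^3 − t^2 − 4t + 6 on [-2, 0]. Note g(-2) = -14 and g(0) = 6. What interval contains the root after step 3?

[-1.5, -1.25]

midpoint -1: g = 6 > 0 → [-2, -1]
midpoint -1.5: g = -0.375 < 0 → [-1.5, -1]
midpoint -1.25: g = 3.578125 > 0 → [-1.5, -1.25]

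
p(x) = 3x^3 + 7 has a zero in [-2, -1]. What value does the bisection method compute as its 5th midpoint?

midpoint -1.5: p = -3.125 < 0 → [-1.5, -1]
midpoint -1.25: p = 1.140625 > 0 → [-1.5, -1.25]
midpoint -1.375: p = -0.798828 < 0 → [-1.375, -1.25]
midpoint -1.3125: p = 0.217 > 0 → [-1.375, -1.3125]
midpoint -1.34375: p = -0.2791 < 0 → [-1.34375, -1.3125]

-1.34375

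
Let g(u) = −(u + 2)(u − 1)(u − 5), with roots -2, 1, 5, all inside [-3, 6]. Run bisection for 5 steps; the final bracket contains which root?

m = 1.5, g(m) = 6.125 (+); new bracket [1.5, 6]
m = 3.75, g(m) = 19.765625 (+); new bracket [3.75, 6]
m = 4.875, g(m) = 3.330078 (+); new bracket [4.875, 6]
m = 5.4375, g(m) = -14.4392 (−); new bracket [4.875, 5.4375]
m = 5.15625, g(m) = -4.6474 (−); new bracket [4.875, 5.15625]

5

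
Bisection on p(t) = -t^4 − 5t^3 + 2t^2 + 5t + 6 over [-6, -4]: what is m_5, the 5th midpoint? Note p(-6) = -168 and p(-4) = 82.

-5.1875

p(-5) = 31 > 0, so the root lies in [-6, -5]
p(-5.5) = -44.1875 < 0, so the root lies in [-5.5, -5]
p(-5.25) = -1.300781 < 0, so the root lies in [-5.25, -5]
p(-5.125) = 16.0798 > 0, so the root lies in [-5.25, -5.125]
p(-5.1875) = 7.7085 > 0, so the root lies in [-5.25, -5.1875]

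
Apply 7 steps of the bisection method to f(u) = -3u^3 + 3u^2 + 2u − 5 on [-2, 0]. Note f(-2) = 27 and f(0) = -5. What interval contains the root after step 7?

m = -1, f(m) = -1 (−); new bracket [-2, -1]
m = -1.5, f(m) = 8.875 (+); new bracket [-1.5, -1]
m = -1.25, f(m) = 3.046875 (+); new bracket [-1.25, -1]
m = -1.125, f(m) = 0.8184 (+); new bracket [-1.125, -1]
m = -1.0625, f(m) = -0.1399 (−); new bracket [-1.125, -1.0625]
m = -1.09375, f(m) = 0.3267 (+); new bracket [-1.09375, -1.0625]
m = -1.078125, f(m) = 0.0903 (+); new bracket [-1.078125, -1.0625]

[-1.078125, -1.0625]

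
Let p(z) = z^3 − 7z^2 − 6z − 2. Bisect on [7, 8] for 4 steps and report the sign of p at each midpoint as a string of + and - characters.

--++

midpoint 7.5: p = -18.875 < 0 → [7.5, 8]
midpoint 7.75: p = -3.453125 < 0 → [7.75, 8]
midpoint 7.875: p = 5.013672 > 0 → [7.75, 7.875]
midpoint 7.8125: p = 0.7161 > 0 → [7.75, 7.8125]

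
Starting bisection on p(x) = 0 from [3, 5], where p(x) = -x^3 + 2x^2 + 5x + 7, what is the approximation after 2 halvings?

3.5

x = 4 gives p = -5, negative; keep [3, 4]
x = 3.5 gives p = 6.125, positive; keep [3.5, 4]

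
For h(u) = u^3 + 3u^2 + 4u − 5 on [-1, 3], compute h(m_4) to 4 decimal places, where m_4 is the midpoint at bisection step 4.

0.1094

u = 1 gives h = 3, positive; keep [-1, 1]
u = 0 gives h = -5, negative; keep [0, 1]
u = 0.5 gives h = -2.125, negative; keep [0.5, 1]
u = 0.75 gives h = 0.1094, positive; keep [0.5, 0.75]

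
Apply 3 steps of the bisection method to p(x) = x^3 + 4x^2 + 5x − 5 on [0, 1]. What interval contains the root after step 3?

m = 0.5, p(m) = -1.375 (−); new bracket [0.5, 1]
m = 0.75, p(m) = 1.421875 (+); new bracket [0.5, 0.75]
m = 0.625, p(m) = -0.068359 (−); new bracket [0.625, 0.75]

[0.625, 0.75]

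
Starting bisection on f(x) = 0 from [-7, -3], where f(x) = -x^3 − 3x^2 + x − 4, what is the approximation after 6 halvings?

-3.5625

m = -5, f(m) = 41 (+); new bracket [-5, -3]
m = -4, f(m) = 8 (+); new bracket [-4, -3]
m = -3.5, f(m) = -1.375 (−); new bracket [-4, -3.5]
m = -3.75, f(m) = 2.7969 (+); new bracket [-3.75, -3.5]
m = -3.625, f(m) = 0.5879 (+); new bracket [-3.625, -3.5]
m = -3.5625, f(m) = -0.4236 (−); new bracket [-3.625, -3.5625]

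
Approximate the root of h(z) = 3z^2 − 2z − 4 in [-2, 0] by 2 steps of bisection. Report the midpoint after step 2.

-0.5

h(-1) = 1 > 0, so the root lies in [-1, 0]
h(-0.5) = -2.25 < 0, so the root lies in [-1, -0.5]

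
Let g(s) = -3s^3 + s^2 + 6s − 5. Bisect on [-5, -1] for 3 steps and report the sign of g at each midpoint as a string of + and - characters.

g(-3) = 67 > 0, so the root lies in [-3, -1]
g(-2) = 11 > 0, so the root lies in [-2, -1]
g(-1.5) = -1.625 < 0, so the root lies in [-2, -1.5]

++-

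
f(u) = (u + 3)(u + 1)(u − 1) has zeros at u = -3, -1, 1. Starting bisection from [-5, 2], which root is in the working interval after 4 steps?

-3

f(-1.5) = 1.875 > 0, so the root lies in [-5, -1.5]
f(-3.25) = -2.390625 < 0, so the root lies in [-3.25, -1.5]
f(-2.375) = 2.900391 > 0, so the root lies in [-3.25, -2.375]
f(-2.8125) = 1.2957 > 0, so the root lies in [-3.25, -2.8125]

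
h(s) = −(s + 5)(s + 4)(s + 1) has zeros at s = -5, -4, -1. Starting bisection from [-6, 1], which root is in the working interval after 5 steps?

midpoint -2.5: h = 5.625 > 0 → [-2.5, 1]
midpoint -0.75: h = -3.453125 < 0 → [-2.5, -0.75]
midpoint -1.625: h = 5.009766 > 0 → [-1.625, -0.75]
midpoint -1.1875: h = 2.0105 > 0 → [-1.1875, -0.75]
midpoint -0.96875: h = -0.3819 < 0 → [-1.1875, -0.96875]

-1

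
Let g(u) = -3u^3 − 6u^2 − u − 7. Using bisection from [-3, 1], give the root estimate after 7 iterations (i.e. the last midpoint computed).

midpoint -1: g = -9 < 0 → [-3, -1]
midpoint -2: g = -5 < 0 → [-3, -2]
midpoint -2.5: g = 4.875 > 0 → [-2.5, -2]
midpoint -2.25: g = -0.9531 < 0 → [-2.5, -2.25]
midpoint -2.375: g = 1.7207 > 0 → [-2.375, -2.25]
midpoint -2.3125: g = 0.3259 > 0 → [-2.3125, -2.25]
midpoint -2.28125: g = -0.3278 < 0 → [-2.3125, -2.28125]

-2.28125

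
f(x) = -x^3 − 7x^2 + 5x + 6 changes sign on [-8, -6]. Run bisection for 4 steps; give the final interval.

[-7.625, -7.5]

midpoint -7: f = -29 < 0 → [-8, -7]
midpoint -7.5: f = -3.375 < 0 → [-8, -7.5]
midpoint -7.75: f = 12.296875 > 0 → [-7.75, -7.5]
midpoint -7.625: f = 4.2129 > 0 → [-7.625, -7.5]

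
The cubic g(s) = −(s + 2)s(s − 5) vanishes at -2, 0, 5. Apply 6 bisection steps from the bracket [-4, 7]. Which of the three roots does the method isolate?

midpoint 1.5: g = 18.375 > 0 → [1.5, 7]
midpoint 4.25: g = 19.921875 > 0 → [4.25, 7]
midpoint 5.625: g = -26.806641 < 0 → [4.25, 5.625]
midpoint 4.9375: g = 2.1409 > 0 → [4.9375, 5.625]
midpoint 5.28125: g = -10.8152 < 0 → [4.9375, 5.28125]
midpoint 5.109375: g = -3.973 < 0 → [4.9375, 5.109375]

5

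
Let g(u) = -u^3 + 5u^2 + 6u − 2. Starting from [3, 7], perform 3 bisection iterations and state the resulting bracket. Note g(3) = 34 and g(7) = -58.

[5.5, 6]

midpoint 5: g = 28 > 0 → [5, 7]
midpoint 6: g = -2 < 0 → [5, 6]
midpoint 5.5: g = 15.875 > 0 → [5.5, 6]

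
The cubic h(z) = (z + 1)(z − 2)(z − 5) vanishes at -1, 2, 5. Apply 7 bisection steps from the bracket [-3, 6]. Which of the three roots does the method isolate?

-1

h(1.5) = 4.375 > 0, so the root lies in [-3, 1.5]
h(-0.75) = 3.953125 > 0, so the root lies in [-3, -0.75]
h(-1.875) = -23.310547 < 0, so the root lies in [-1.875, -0.75]
h(-1.3125) = -6.5344 < 0, so the root lies in [-1.3125, -0.75]
h(-1.03125) = -0.5713 < 0, so the root lies in [-1.03125, -0.75]
h(-0.890625) = 1.8624 > 0, so the root lies in [-1.03125, -0.890625]
h(-0.9609375) = 0.6895 > 0, so the root lies in [-1.03125, -0.9609375]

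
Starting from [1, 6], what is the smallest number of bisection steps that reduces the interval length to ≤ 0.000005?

20

Width after n steps is 5/2^n. Need 2^n ≥ 5/0.000005 = 1000000.
2^19 = 524288 < 1000000 ≤ 2^20 = 1048576, so n = 20.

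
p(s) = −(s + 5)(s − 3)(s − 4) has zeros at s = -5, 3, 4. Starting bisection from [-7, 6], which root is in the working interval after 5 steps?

p(-0.5) = -70.875 < 0, so the root lies in [-7, -0.5]
p(-3.75) = -65.390625 < 0, so the root lies in [-7, -3.75]
p(-5.375) = 29.443359 > 0, so the root lies in [-5.375, -3.75]
p(-4.5625) = -28.3298 < 0, so the root lies in [-5.375, -4.5625]
p(-4.96875) = -2.2334 < 0, so the root lies in [-5.375, -4.96875]

-5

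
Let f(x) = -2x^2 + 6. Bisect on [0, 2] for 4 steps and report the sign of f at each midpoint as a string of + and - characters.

midpoint 1: f = 4 > 0 → [1, 2]
midpoint 1.5: f = 1.5 > 0 → [1.5, 2]
midpoint 1.75: f = -0.125 < 0 → [1.5, 1.75]
midpoint 1.625: f = 0.7188 > 0 → [1.625, 1.75]

++-+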